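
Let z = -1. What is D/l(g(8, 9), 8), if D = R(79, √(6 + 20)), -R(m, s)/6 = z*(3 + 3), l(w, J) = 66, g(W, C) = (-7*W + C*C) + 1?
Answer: 6/11 ≈ 0.54545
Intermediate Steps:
g(W, C) = 1 + C² - 7*W (g(W, C) = (-7*W + C²) + 1 = (C² - 7*W) + 1 = 1 + C² - 7*W)
R(m, s) = 36 (R(m, s) = -(-6)*(3 + 3) = -(-6)*6 = -6*(-6) = 36)
D = 36
D/l(g(8, 9), 8) = 36/66 = 36*(1/66) = 6/11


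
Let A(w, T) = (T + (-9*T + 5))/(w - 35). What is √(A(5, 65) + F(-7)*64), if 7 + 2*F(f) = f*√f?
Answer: √(-7446 - 8064*I*√7)/6 ≈ 14.506 - 20.427*I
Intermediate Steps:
F(f) = -7/2 + f^(3/2)/2 (F(f) = -7/2 + (f*√f)/2 = -7/2 + f^(3/2)/2)
A(w, T) = (5 - 8*T)/(-35 + w) (A(w, T) = (T + (5 - 9*T))/(-35 + w) = (5 - 8*T)/(-35 + w))
√(A(5, 65) + F(-7)*64) = √((5 - 8*65)/(-35 + 5) + (-7/2 + (-7)^(3/2)/2)*64) = √((5 - 520)/(-30) + (-7/2 + (-7*I*√7)/2)*64) = √(-1/30*(-515) + (-7/2 - 7*I*√7/2)*64) = √(103/6 + (-224 - 224*I*√7)) = √(-1241/6 - 224*I*√7)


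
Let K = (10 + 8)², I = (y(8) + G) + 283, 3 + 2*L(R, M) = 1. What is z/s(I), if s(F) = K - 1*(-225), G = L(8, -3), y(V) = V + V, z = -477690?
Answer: -159230/183 ≈ -870.11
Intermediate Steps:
L(R, M) = -1 (L(R, M) = -3/2 + (½)*1 = -3/2 + ½ = -1)
y(V) = 2*V
G = -1
I = 298 (I = (2*8 - 1) + 283 = (16 - 1) + 283 = 15 + 283 = 298)
K = 324 (K = 18² = 324)
s(F) = 549 (s(F) = 324 - 1*(-225) = 324 + 225 = 549)
z/s(I) = -477690/549 = -477690*1/549 = -159230/183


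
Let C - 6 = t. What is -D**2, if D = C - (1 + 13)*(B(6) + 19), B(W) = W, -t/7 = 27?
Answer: -284089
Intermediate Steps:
t = -189 (t = -7*27 = -189)
C = -183 (C = 6 - 189 = -183)
D = -533 (D = -183 - (1 + 13)*(6 + 19) = -183 - 14*25 = -183 - 1*350 = -183 - 350 = -533)
-D**2 = -1*(-533)**2 = -1*284089 = -284089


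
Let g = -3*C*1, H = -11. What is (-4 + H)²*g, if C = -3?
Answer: 2025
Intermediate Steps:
g = 9 (g = -3*(-3)*1 = 9*1 = 9)
(-4 + H)²*g = (-4 - 11)²*9 = (-15)²*9 = 225*9 = 2025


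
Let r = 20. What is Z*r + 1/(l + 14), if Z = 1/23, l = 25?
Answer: 803/897 ≈ 0.89521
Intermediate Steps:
Z = 1/23 ≈ 0.043478
Z*r + 1/(l + 14) = (1/23)*20 + 1/(25 + 14) = 20/23 + 1/39 = 803/897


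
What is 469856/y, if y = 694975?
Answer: 469856/694975 ≈ 0.67608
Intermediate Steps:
469856/y = 469856/694975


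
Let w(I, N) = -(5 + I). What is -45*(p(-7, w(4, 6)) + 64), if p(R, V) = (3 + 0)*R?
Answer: -1935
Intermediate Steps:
w(I, N) = -5 - I
p(R, V) = 3*R
-45*(p(-7, w(4, 6)) + 64) = -45*(3*(-7) + 64) = -45*(-21 + 64) = -45*43 = -1935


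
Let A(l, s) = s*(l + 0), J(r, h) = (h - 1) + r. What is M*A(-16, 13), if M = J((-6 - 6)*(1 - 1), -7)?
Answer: 1664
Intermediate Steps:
J(r, h) = -1 + h + r (J(r, h) = (-1 + h) + r = -1 + h + r)
A(l, s) = l*s (A(l, s) = s*l = l*s)
M = -8 (M = -1 - 7 + (-6 - 6)*(1 - 1) = -1 - 7 - 12*0 = -1 - 7 + 0 = -8)
M*A(-16, 13) = -(-128)*13 = -8*(-208) = 1664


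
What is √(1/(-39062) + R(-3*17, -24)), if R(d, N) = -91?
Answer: I*√138851464866/39062 ≈ 9.5394*I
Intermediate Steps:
√(1/(-39062) + R(-3*17, -24)) = √(1/(-39062) - 91) = √(-1/39062 - 91) = √(-3554643/39062) = I*√138851464866/39062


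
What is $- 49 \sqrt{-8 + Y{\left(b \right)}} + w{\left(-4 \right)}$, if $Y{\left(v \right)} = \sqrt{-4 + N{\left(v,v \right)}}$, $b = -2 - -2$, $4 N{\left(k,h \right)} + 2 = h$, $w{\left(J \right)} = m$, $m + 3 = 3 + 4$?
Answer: $4 - \frac{49 \sqrt{-32 + 6 i \sqrt{2}}}{2} \approx -14.218 - 139.79 i$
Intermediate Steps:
$m = 4$ ($m = -3 + \left(3 + 4\right) = -3 + 7 = 4$)
$w{\left(J \right)} = 4$
$N{\left(k,h \right)} = - \frac{1}{2} + \frac{h}{4}$
$b = 0$ ($b = -2 + 2 = 0$)
$Y{\left(v \right)} = \sqrt{- \frac{9}{2} + \frac{v}{4}}$ ($Y{\left(v \right)} = \sqrt{-4 + \left(- \frac{1}{2} + \frac{v}{4}\right)} = \sqrt{- \frac{9}{2} + \frac{v}{4}}$)
$- 49 \sqrt{-8 + Y{\left(b \right)}} + w{\left(-4 \right)} = - 49 \sqrt{-8 + \frac{\sqrt{-18 + 0}}{2}} + 4 = - 49 \sqrt{-8 + \frac{\sqrt{-18}}{2}} + 4 = - 49 \sqrt{-8 + \frac{3 i \sqrt{2}}{2}} + 4 = 4 - 49 \sqrt{-8 + \frac{3 i \sqrt{2}}{2}}$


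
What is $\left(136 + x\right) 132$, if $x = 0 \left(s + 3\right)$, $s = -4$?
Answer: $17952$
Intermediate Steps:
$x = 0$ ($x = 0 \left(-4 + 3\right) = 0 \left(-1\right) = 0$)
$\left(136 + x\right) 132 = \left(136 + 0\right) 132 = 136 \cdot 132 = 17952$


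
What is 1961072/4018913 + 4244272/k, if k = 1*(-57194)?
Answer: -8472599182184/114928855061 ≈ -73.720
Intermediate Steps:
k = -57194
1961072/4018913 + 4244272/k = 1961072/4018913 + 4244272/(-57194) = 1961072*(1/4018913) + 4244272*(-1/57194) = 1961072/4018913 - 2122136/28597 = -8472599182184/114928855061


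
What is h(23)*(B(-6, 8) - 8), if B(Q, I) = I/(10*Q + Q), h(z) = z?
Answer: -6164/33 ≈ -186.79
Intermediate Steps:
B(Q, I) = I/(11*Q) (B(Q, I) = I/((11*Q)) = (1/(11*Q))*I = I/(11*Q))
h(23)*(B(-6, 8) - 8) = 23*((1/11)*8/(-6) - 8) = 23*((1/11)*8*(-1/6) - 8) = 23*(-4/33 - 8) = 23*(-268/33) = -6164/33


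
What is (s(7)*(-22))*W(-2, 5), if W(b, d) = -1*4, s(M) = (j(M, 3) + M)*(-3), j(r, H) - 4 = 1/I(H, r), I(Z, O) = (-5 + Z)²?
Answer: -2970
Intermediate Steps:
j(r, H) = 4 + (-5 + H)⁻² (j(r, H) = 4 + 1/((-5 + H)²) = 4 + (-5 + H)⁻²)
s(M) = -51/4 - 3*M (s(M) = ((4 + (-5 + 3)⁻²) + M)*(-3) = ((4 + (-2)⁻²) + M)*(-3) = ((4 + ¼) + M)*(-3) = (17/4 + M)*(-3) = -51/4 - 3*M)
W(b, d) = -4
(s(7)*(-22))*W(-2, 5) = ((-51/4 - 3*7)*(-22))*(-4) = ((-51/4 - 21)*(-22))*(-4) = -135/4*(-22)*(-4) = (1485/2)*(-4) = -2970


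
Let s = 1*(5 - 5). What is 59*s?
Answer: 0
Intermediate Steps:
s = 0 (s = 1*0 = 0)
59*s = 59*0 = 0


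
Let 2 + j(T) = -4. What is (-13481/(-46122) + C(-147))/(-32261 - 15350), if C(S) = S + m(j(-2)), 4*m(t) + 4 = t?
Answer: 3440879/1097957271 ≈ 0.0031339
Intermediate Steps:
j(T) = -6 (j(T) = -2 - 4 = -6)
m(t) = -1 + t/4
C(S) = -5/2 + S (C(S) = S + (-1 + (¼)*(-6)) = S + (-1 - 3/2) = S - 5/2 = -5/2 + S)
(-13481/(-46122) + C(-147))/(-32261 - 15350) = (-13481/(-46122) + (-5/2 - 147))/(-32261 - 15350) = (-13481*(-1/46122) - 299/2)/(-47611) = (13481/46122 - 299/2)*(-1/47611) = -3440879/23061*(-1/47611) = 3440879/1097957271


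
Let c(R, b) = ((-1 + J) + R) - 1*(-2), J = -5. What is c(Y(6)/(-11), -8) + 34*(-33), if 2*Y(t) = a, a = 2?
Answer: -12387/11 ≈ -1126.1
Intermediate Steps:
Y(t) = 1 (Y(t) = (1/2)*2 = 1)
c(R, b) = -4 + R (c(R, b) = ((-1 - 5) + R) - 1*(-2) = (-6 + R) + 2 = -4 + R)
c(Y(6)/(-11), -8) + 34*(-33) = (-4 + 1/(-11)) + 34*(-33) = (-4 + 1*(-1/11)) - 1122 = (-4 - 1/11) - 1122 = -45/11 - 1122 = -12387/11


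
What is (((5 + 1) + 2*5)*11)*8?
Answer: 1408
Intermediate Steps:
(((5 + 1) + 2*5)*11)*8 = ((6 + 10)*11)*8 = (16*11)*8 = 176*8 = 1408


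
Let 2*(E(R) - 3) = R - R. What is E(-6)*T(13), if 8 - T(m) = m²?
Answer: -483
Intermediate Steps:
E(R) = 3 (E(R) = 3 + (R - R)/2 = 3 + (½)*0 = 3 + 0 = 3)
T(m) = 8 - m²
E(-6)*T(13) = 3*(8 - 1*13²) = 3*(8 - 1*169) = 3*(8 - 169) = 3*(-161) = -483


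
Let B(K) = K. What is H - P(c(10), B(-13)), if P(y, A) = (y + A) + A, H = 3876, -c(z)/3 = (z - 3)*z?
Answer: 4112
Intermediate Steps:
c(z) = -3*z*(-3 + z) (c(z) = -3*(z - 3)*z = -3*(-3 + z)*z = -3*z*(-3 + z))
P(y, A) = y + 2*A (P(y, A) = (A + y) + A = y + 2*A)
H - P(c(10), B(-13)) = 3876 - (3*10*(3 - 1*10) + 2*(-13)) = 3876 - (3*10*(3 - 10) - 26) = 3876 - (3*10*(-7) - 26) = 3876 - (-210 - 26) = 3876 - 1*(-236) = 3876 + 236 = 4112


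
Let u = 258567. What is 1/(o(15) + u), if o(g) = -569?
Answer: 1/257998 ≈ 3.8760e-6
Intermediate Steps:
1/(o(15) + u) = 1/(-569 + 258567) = 1/257998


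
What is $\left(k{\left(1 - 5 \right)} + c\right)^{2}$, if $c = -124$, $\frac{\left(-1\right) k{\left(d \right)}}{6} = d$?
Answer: $10000$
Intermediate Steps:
$k{\left(d \right)} = - 6 d$
$\left(k{\left(1 - 5 \right)} + c\right)^{2} = \left(- 6 \left(1 - 5\right) - 124\right)^{2} = \left(\left(-6\right) \left(-4\right) - 124\right)^{2} = \left(24 - 124\right)^{2} = \left(-100\right)^{2} = 10000$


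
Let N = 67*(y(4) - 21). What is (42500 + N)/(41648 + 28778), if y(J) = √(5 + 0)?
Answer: 41093/70426 + 67*√5/70426 ≈ 0.58562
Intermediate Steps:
y(J) = √5
N = -1407 + 67*√5 (N = 67*(√5 - 21) = 67*(-21 + √5) = -1407 + 67*√5 ≈ -1257.2)
(42500 + N)/(41648 + 28778) = (42500 + (-1407 + 67*√5))/(41648 + 28778) = (41093 + 67*√5)/70426 = (41093 + 67*√5)*(1/70426) = 41093/70426 + 67*√5/70426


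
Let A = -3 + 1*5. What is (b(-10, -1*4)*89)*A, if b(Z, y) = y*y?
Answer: 2848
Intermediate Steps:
b(Z, y) = y²
A = 2 (A = -3 + 5 = 2)
(b(-10, -1*4)*89)*A = ((-1*4)²*89)*2 = ((-4)²*89)*2 = (16*89)*2 = 1424*2 = 2848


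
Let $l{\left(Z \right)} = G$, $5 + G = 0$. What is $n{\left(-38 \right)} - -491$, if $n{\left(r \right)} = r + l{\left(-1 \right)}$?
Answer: $448$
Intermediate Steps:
$G = -5$ ($G = -5 + 0 = -5$)
$l{\left(Z \right)} = -5$
$n{\left(r \right)} = -5 + r$ ($n{\left(r \right)} = r - 5 = -5 + r$)
$n{\left(-38 \right)} - -491 = \left(-5 - 38\right) - -491 = -43 + 491 = 448$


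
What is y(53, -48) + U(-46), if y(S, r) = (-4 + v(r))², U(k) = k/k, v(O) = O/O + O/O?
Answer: 5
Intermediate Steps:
v(O) = 2 (v(O) = 1 + 1 = 2)
U(k) = 1
y(S, r) = 4 (y(S, r) = (-4 + 2)² = (-2)² = 4)
y(53, -48) + U(-46) = 4 + 1 = 5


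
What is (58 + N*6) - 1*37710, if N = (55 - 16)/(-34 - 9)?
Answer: -1619270/43 ≈ -37657.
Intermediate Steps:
N = -39/43 (N = 39/(-43) = 39*(-1/43) = -39/43 ≈ -0.90698)
(58 + N*6) - 1*37710 = (58 - 39/43*6) - 1*37710 = (58 - 234/43) - 37710 = 2260/43 - 37710 = -1619270/43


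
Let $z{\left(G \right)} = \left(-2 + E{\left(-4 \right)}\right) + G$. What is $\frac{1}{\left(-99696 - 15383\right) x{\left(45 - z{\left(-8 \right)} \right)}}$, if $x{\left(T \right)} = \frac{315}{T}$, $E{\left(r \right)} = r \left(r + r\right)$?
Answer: $- \frac{23}{36249885} \approx -6.3448 \cdot 10^{-7}$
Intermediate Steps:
$E{\left(r \right)} = 2 r^{2}$ ($E{\left(r \right)} = r 2 r = 2 r^{2}$)
$z{\left(G \right)} = 30 + G$ ($z{\left(G \right)} = \left(-2 + 2 \left(-4\right)^{2}\right) + G = \left(-2 + 2 \cdot 16\right) + G = \left(-2 + 32\right) + G = 30 + G$)
$\frac{1}{\left(-99696 - 15383\right) x{\left(45 - z{\left(-8 \right)} \right)}} = \frac{1}{\left(-99696 - 15383\right) \frac{315}{45 - \left(30 - 8\right)}} = \frac{1}{\left(-115079\right) \frac{315}{45 - 22}} = - \frac{1}{115079 \frac{315}{45 - 22}} = - \frac{1}{115079 \cdot \frac{315}{23}} = \left(- \frac{1}{115079}\right) \frac{23}{315} = - \frac{23}{36249885}$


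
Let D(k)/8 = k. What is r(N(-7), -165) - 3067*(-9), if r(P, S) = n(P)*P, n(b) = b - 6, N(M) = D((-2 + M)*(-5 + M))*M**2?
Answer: 1792110483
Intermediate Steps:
D(k) = 8*k
N(M) = 8*M**2*(-5 + M)*(-2 + M) (N(M) = (8*((-2 + M)*(-5 + M)))*M**2 = (8*((-5 + M)*(-2 + M)))*M**2 = (8*(-5 + M)*(-2 + M))*M**2 = 8*M**2*(-5 + M)*(-2 + M))
n(b) = -6 + b
r(P, S) = P*(-6 + P) (r(P, S) = (-6 + P)*P = P*(-6 + P))
r(N(-7), -165) - 3067*(-9) = (8*(-7)**2*(10 + (-7)**2 - 7*(-7)))*(-6 + 8*(-7)**2*(10 + (-7)**2 - 7*(-7))) - 3067*(-9) = (8*49*(10 + 49 + 49))*(-6 + 8*49*(10 + 49 + 49)) + 27603 = (8*49*108)*(-6 + 8*49*108) + 27603 = 42336*(-6 + 42336) + 27603 = 42336*42330 + 27603 = 1792082880 + 27603 = 1792110483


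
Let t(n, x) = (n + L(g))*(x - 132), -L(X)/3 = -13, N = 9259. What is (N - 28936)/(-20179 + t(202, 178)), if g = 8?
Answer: 937/433 ≈ 2.1640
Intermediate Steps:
L(X) = 39 (L(X) = -3*(-13) = 39)
t(n, x) = (-132 + x)*(39 + n) (t(n, x) = (n + 39)*(x - 132) = (39 + n)*(-132 + x) = (-132 + x)*(39 + n))
(N - 28936)/(-20179 + t(202, 178)) = (9259 - 28936)/(-20179 + (-5148 - 132*202 + 39*178 + 202*178)) = -19677/(-20179 + (-5148 - 26664 + 6942 + 35956)) = -19677/(-20179 + 11086) = -19677/(-9093) = -19677*(-1/9093) = 937/433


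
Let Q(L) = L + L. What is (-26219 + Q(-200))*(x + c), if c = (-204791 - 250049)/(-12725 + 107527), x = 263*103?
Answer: -34173958502511/47401 ≈ -7.2095e+8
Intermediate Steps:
x = 27089
c = -227420/47401 (c = -454840/94802 = -454840*1/94802 = -227420/47401 ≈ -4.7978)
Q(L) = 2*L
(-26219 + Q(-200))*(x + c) = (-26219 + 2*(-200))*(27089 - 227420/47401) = (-26219 - 400)*(1283818269/47401) = -26619*1283818269/47401 = -34173958502511/47401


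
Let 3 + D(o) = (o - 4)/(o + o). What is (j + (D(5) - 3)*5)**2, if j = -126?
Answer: 96721/4 ≈ 24180.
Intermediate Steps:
D(o) = -3 + (-4 + o)/(2*o) (D(o) = -3 + (o - 4)/(o + o) = -3 + (-4 + o)/((2*o)) = -3 + (-4 + o)*(1/(2*o)) = -3 + (-4 + o)/(2*o))
(j + (D(5) - 3)*5)**2 = (-126 + ((-5/2 - 2/5) - 3)*5)**2 = (-126 + (-29/10 - 3)*5)**2 = (-126 - 59/10*5)**2 = (-126 - 59/2)**2 = (-311/2)**2 = 96721/4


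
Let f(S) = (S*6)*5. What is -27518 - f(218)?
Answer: -34058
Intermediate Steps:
f(S) = 30*S (f(S) = (6*S)*5 = 30*S)
-27518 - f(218) = -27518 - 30*218 = -27518 - 1*6540 = -27518 - 6540 = -34058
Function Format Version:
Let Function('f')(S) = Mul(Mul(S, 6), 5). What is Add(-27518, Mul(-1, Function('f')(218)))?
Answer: -34058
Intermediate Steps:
Function('f')(S) = Mul(30, S) (Function('f')(S) = Mul(Mul(6, S), 5) = Mul(30, S))
Add(-27518, Mul(-1, Function('f')(218))) = Add(-27518, Mul(-1, Mul(30, 218))) = Add(-27518, Mul(-1, 6540)) = Add(-27518, -6540) = -34058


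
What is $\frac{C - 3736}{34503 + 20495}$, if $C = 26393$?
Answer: $\frac{22657}{54998} \approx 0.41196$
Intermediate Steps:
$\frac{C - 3736}{34503 + 20495} = \frac{26393 - 3736}{34503 + 20495} = \frac{22657}{54998}$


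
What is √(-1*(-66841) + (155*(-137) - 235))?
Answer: √45371 ≈ 213.00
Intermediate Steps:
√(-1*(-66841) + (155*(-137) - 235)) = √(66841 + (-21235 - 235)) = √(66841 - 21470) = √45371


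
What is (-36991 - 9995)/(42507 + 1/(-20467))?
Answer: -480831231/434995384 ≈ -1.1054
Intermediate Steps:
(-36991 - 9995)/(42507 + 1/(-20467)) = -46986/(42507 - 1/20467) = -46986/869990768/20467 = -46986*20467/869990768 = -480831231/434995384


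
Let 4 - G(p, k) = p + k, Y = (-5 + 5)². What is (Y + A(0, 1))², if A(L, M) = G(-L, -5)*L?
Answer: 0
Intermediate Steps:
Y = 0 (Y = 0² = 0)
G(p, k) = 4 - k - p (G(p, k) = 4 - (p + k) = 4 - (k + p) = 4 + (-k - p) = 4 - k - p)
A(L, M) = L*(9 + L) (A(L, M) = (4 - 1*(-5) - (-1)*L)*L = (4 + 5 + L)*L = (9 + L)*L = L*(9 + L))
(Y + A(0, 1))² = (0 + 0*(9 + 0))² = (0 + 0*9)² = (0 + 0)² = 0² = 0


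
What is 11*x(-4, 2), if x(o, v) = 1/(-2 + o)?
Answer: -11/6 ≈ -1.8333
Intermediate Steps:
11*x(-4, 2) = 11/(-2 - 4) = 11/(-6) = 11*(-⅙) = -11/6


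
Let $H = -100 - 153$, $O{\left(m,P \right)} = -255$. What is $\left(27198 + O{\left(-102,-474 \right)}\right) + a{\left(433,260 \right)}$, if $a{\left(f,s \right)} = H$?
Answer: $26690$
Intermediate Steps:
$H = -253$
$a{\left(f,s \right)} = -253$
$\left(27198 + O{\left(-102,-474 \right)}\right) + a{\left(433,260 \right)} = \left(27198 - 255\right) - 253 = 26943 - 253 = 26690$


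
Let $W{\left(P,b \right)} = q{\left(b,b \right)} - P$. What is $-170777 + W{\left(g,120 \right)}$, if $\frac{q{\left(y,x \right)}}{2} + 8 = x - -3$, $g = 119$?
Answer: $-170666$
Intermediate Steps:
$q{\left(y,x \right)} = -10 + 2 x$ ($q{\left(y,x \right)} = -16 + 2 \left(x - -3\right) = -16 + 2 \left(x + 3\right) = -16 + 2 \left(3 + x\right) = -16 + \left(6 + 2 x\right) = -10 + 2 x$)
$W{\left(P,b \right)} = -10 - P + 2 b$ ($W{\left(P,b \right)} = \left(-10 + 2 b\right) - P = -10 - P + 2 b$)
$-170777 + W{\left(g,120 \right)} = -170777 - -111 = -170777 + 111 = -170666$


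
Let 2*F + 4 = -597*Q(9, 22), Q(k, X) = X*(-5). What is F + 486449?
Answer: 519282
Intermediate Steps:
Q(k, X) = -5*X
F = 32833 (F = -2 + (-(-2985)*22)/2 = -2 + (-597*(-110))/2 = -2 + (½)*65670 = -2 + 32835 = 32833)
F + 486449 = 32833 + 486449 = 519282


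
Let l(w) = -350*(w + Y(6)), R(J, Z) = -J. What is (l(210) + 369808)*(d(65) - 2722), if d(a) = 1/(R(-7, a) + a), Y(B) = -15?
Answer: -29550120757/36 ≈ -8.2084e+8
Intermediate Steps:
d(a) = 1/(7 + a) (d(a) = 1/(-1*(-7) + a) = 1/(7 + a))
l(w) = 5250 - 350*w (l(w) = -350*(w - 15) = -350*(-15 + w) = 5250 - 350*w)
(l(210) + 369808)*(d(65) - 2722) = ((5250 - 350*210) + 369808)*(1/(7 + 65) - 2722) = ((5250 - 73500) + 369808)*(1/72 - 2722) = (-68250 + 369808)*(1/72 - 2722) = 301558*(-195983/72) = -29550120757/36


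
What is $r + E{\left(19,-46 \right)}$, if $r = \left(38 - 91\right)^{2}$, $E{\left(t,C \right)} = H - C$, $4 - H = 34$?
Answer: $2825$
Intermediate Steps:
$H = -30$ ($H = 4 - 34 = -30$)
$E{\left(t,C \right)} = -30 - C$
$r = 2809$ ($r = \left(-53\right)^{2} = 2809$)
$r + E{\left(19,-46 \right)} = 2809 - -16 = 2809 + \left(-30 + 46\right) = 2809 + 16 = 2825$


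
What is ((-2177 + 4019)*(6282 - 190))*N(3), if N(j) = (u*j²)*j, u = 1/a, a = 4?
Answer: 75744882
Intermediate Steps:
u = ¼ (u = 1/4 = ¼ ≈ 0.25000)
N(j) = j³/4 (N(j) = (j²/4)*j = j³/4)
((-2177 + 4019)*(6282 - 190))*N(3) = ((-2177 + 4019)*(6282 - 190))*((¼)*3³) = (1842*6092)*((¼)*27) = 11221464*(27/4) = 75744882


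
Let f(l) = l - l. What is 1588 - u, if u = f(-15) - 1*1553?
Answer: 3141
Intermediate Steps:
f(l) = 0
u = -1553 (u = 0 - 1*1553 = 0 - 1553 = -1553)
1588 - u = 1588 - 1*(-1553) = 1588 + 1553 = 3141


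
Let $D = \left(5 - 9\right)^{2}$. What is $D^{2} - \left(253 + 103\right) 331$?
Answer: $-117580$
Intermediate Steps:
$D = 16$ ($D = \left(-4\right)^{2} = 16$)
$D^{2} - \left(253 + 103\right) 331 = 16^{2} - \left(253 + 103\right) 331 = 256 - 356 \cdot 331 = 256 - 117836 = -117580$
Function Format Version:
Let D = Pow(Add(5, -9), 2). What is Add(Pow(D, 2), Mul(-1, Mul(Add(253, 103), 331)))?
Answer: -117580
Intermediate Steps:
D = 16 (D = Pow(-4, 2) = 16)
Add(Pow(D, 2), Mul(-1, Mul(Add(253, 103), 331))) = Add(Pow(16, 2), Mul(-1, Mul(Add(253, 103), 331))) = Add(256, Mul(-1, Mul(356, 331))) = Add(256, Mul(-1, 117836)) = Add(256, -117836) = -117580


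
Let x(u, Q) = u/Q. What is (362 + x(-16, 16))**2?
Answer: 130321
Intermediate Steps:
(362 + x(-16, 16))**2 = (362 - 16/16)**2 = (362 - 16*1/16)**2 = (362 - 1)**2 = 361**2 = 130321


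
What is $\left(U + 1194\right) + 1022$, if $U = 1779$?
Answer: $3995$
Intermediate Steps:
$\left(U + 1194\right) + 1022 = \left(1779 + 1194\right) + 1022 = 2973 + 1022 = 3995$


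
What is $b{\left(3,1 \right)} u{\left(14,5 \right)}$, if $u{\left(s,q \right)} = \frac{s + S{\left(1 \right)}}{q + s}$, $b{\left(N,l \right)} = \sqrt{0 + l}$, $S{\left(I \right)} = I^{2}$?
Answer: $\frac{15}{19} \approx 0.78947$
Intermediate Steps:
$b{\left(N,l \right)} = \sqrt{l}$
$u{\left(s,q \right)} = \frac{1 + s}{q + s}$ ($u{\left(s,q \right)} = \frac{s + 1^{2}}{q + s} = \frac{s + 1}{q + s} = \frac{1 + s}{q + s}$)
$b{\left(3,1 \right)} u{\left(14,5 \right)} = \sqrt{1} \frac{1 + 14}{5 + 14} = 1 \cdot \frac{1}{19} \cdot 15 = 1 \cdot \frac{15}{19} = \frac{15}{19}$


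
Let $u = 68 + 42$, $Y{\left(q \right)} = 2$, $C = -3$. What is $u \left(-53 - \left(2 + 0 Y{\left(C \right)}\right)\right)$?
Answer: $-6050$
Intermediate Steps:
$u = 110$
$u \left(-53 - \left(2 + 0 Y{\left(C \right)}\right)\right) = 110 \left(-53 + \left(0 \cdot 2 - 2\right)\right) = 110 \left(-53 + \left(0 - 2\right)\right) = 110 \left(-53 - 2\right) = 110 \left(-55\right) = -6050$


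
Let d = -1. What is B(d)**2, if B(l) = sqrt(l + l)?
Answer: -2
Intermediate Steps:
B(l) = sqrt(2)*sqrt(l) (B(l) = sqrt(2*l) = sqrt(2)*sqrt(l))
B(d)**2 = (sqrt(2)*sqrt(-1))**2 = (sqrt(2)*I)**2 = (I*sqrt(2))**2 = -2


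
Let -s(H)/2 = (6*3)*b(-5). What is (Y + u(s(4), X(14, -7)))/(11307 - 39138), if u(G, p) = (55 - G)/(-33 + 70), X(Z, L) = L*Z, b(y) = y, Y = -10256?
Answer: 379597/1029747 ≈ 0.36863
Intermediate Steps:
s(H) = 180 (s(H) = -2*6*3*(-5) = -36*(-5) = -2*(-90) = 180)
u(G, p) = 55/37 - G/37 (u(G, p) = (55 - G)/37 = (55 - G)*(1/37) = 55/37 - G/37)
(Y + u(s(4), X(14, -7)))/(11307 - 39138) = (-10256 + (55/37 - 1/37*180))/(11307 - 39138) = (-10256 + (55/37 - 180/37))/(-27831) = (-10256 - 125/37)*(-1/27831) = -379597/37*(-1/27831) = 379597/1029747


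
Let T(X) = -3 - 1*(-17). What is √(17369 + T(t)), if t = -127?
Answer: √17383 ≈ 131.84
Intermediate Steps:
T(X) = 14 (T(X) = -3 + 17 = 14)
√(17369 + T(t)) = √(17369 + 14) = √17383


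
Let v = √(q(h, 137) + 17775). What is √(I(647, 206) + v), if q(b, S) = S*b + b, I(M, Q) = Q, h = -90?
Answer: √(206 + 3*√595) ≈ 16.709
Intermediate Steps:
q(b, S) = b + S*b
v = 3*√595 (v = √(-90*(1 + 137) + 17775) = √(-90*138 + 17775) = √(-12420 + 17775) = √5355 = 3*√595 ≈ 73.178)
√(I(647, 206) + v) = √(206 + 3*√595)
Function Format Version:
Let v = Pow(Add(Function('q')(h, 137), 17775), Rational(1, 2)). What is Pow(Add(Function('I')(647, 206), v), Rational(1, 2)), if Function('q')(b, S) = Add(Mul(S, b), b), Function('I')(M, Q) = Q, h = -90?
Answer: Pow(Add(206, Mul(3, Pow(595, Rational(1, 2)))), Rational(1, 2)) ≈ 16.709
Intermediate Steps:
Function('q')(b, S) = Add(b, Mul(S, b))
v = Mul(3, Pow(595, Rational(1, 2))) (v = Pow(Add(Mul(-90, Add(1, 137)), 17775), Rational(1, 2)) = Pow(Add(Mul(-90, 138), 17775), Rational(1, 2)) = Pow(Add(-12420, 17775), Rational(1, 2)) = Pow(5355, Rational(1, 2)) = Mul(3, Pow(595, Rational(1, 2))) ≈ 73.178)
Pow(Add(Function('I')(647, 206), v), Rational(1, 2)) = Pow(Add(206, Mul(3, Pow(595, Rational(1, 2)))), Rational(1, 2))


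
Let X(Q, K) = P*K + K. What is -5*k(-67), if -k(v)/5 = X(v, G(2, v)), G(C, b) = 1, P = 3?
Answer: 100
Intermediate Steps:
X(Q, K) = 4*K (X(Q, K) = 3*K + K = 4*K)
k(v) = -20
-5*k(-67) = -5*(-20) = 100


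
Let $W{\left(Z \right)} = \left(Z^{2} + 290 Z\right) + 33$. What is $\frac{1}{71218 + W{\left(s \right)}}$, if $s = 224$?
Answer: $\frac{1}{186387} \approx 5.3652 \cdot 10^{-6}$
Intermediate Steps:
$W{\left(Z \right)} = 33 + Z^{2} + 290 Z$
$\frac{1}{71218 + W{\left(s \right)}} = \frac{1}{71218 + \left(33 + 224^{2} + 290 \cdot 224\right)} = \frac{1}{71218 + \left(33 + 50176 + 64960\right)} = \frac{1}{71218 + 115169} = \frac{1}{186387}$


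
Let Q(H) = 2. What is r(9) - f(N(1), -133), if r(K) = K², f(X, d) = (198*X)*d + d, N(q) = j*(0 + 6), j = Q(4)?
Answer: 316222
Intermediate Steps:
j = 2
N(q) = 12 (N(q) = 2*(0 + 6) = 2*6 = 12)
f(X, d) = d + 198*X*d (f(X, d) = 198*X*d + d = d + 198*X*d)
r(9) - f(N(1), -133) = 9² - (-133)*(1 + 198*12) = 81 - (-133)*(1 + 2376) = 81 - (-133)*2377 = 81 - 1*(-316141) = 81 + 316141 = 316222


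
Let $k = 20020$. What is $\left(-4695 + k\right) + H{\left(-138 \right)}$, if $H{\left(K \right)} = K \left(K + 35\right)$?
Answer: $29539$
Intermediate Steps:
$H{\left(K \right)} = K \left(35 + K\right)$
$\left(-4695 + k\right) + H{\left(-138 \right)} = \left(-4695 + 20020\right) - 138 \left(35 - 138\right) = 15325 - -14214 = 15325 + 14214 = 29539$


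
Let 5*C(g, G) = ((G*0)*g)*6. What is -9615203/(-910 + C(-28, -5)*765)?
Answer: 739631/70 ≈ 10566.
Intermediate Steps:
C(g, G) = 0 (C(g, G) = (((G*0)*g)*6)/5 = ((0*g)*6)/5 = (0*6)/5 = (⅕)*0 = 0)
-9615203/(-910 + C(-28, -5)*765) = -9615203/(-910 + 0*765) = -9615203/(-910 + 0) = -9615203/(-910) = -9615203*(-1/910) = 739631/70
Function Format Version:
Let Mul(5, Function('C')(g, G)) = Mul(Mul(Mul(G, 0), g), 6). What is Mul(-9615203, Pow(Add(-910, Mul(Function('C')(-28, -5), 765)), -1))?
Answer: Rational(739631, 70) ≈ 10566.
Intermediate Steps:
Function('C')(g, G) = 0 (Function('C')(g, G) = Mul(Rational(1, 5), Mul(Mul(Mul(G, 0), g), 6)) = Mul(Rational(1, 5), Mul(Mul(0, g), 6)) = Mul(Rational(1, 5), Mul(0, 6)) = Mul(Rational(1, 5), 0) = 0)
Mul(-9615203, Pow(Add(-910, Mul(Function('C')(-28, -5), 765)), -1)) = Mul(-9615203, Pow(Add(-910, Mul(0, 765)), -1)) = Mul(-9615203, Pow(Add(-910, 0), -1)) = Mul(-9615203, Pow(-910, -1)) = Mul(-9615203, Rational(-1, 910)) = Rational(739631, 70)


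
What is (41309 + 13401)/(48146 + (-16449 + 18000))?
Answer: 54710/49697 ≈ 1.1009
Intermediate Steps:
(41309 + 13401)/(48146 + (-16449 + 18000)) = 54710/(48146 + 1551) = 54710/49697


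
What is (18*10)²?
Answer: 32400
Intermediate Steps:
(18*10)² = 180² = 32400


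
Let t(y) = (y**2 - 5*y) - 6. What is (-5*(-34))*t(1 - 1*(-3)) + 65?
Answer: -1635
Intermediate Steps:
t(y) = -6 + y**2 - 5*y
(-5*(-34))*t(1 - 1*(-3)) + 65 = (-5*(-34))*(-6 + (1 - 1*(-3))**2 - 5*(1 - 1*(-3))) + 65 = 170*(-6 + (1 + 3)**2 - 5*(1 + 3)) + 65 = 170*(-6 + 4**2 - 5*4) + 65 = 170*(-6 + 16 - 20) + 65 = 170*(-10) + 65 = -1700 + 65 = -1635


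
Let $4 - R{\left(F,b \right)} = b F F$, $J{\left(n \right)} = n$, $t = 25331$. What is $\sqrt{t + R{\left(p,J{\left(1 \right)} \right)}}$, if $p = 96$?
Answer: $9 \sqrt{199} \approx 126.96$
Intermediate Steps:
$R{\left(F,b \right)} = 4 - b F^{2}$ ($R{\left(F,b \right)} = 4 - b F F = 4 - F b F = 4 - b F^{2}$)
$\sqrt{t + R{\left(p,J{\left(1 \right)} \right)}} = \sqrt{25331 + \left(4 - 1 \cdot 96^{2}\right)} = \sqrt{25331 + \left(4 - 1 \cdot 9216\right)} = \sqrt{25331 + \left(4 - 9216\right)} = \sqrt{25331 - 9212} = \sqrt{16119} = 9 \sqrt{199}$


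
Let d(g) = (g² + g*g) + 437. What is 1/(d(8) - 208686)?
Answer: -1/208121 ≈ -4.8049e-6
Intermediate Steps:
d(g) = 437 + 2*g² (d(g) = (g² + g²) + 437 = 2*g² + 437 = 437 + 2*g²)
1/(d(8) - 208686) = 1/((437 + 2*8²) - 208686) = 1/((437 + 2*64) - 208686) = 1/((437 + 128) - 208686) = 1/(565 - 208686) = 1/(-208121) = -1/208121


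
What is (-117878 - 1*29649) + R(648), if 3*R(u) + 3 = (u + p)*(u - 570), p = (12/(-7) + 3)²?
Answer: -6401214/49 ≈ -1.3064e+5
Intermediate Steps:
p = 81/49 (p = (12*(-⅐) + 3)² = (-12/7 + 3)² = (9/7)² = 81/49 ≈ 1.6531)
R(u) = -1 + (-570 + u)*(81/49 + u)/3 (R(u) = -1 + ((u + 81/49)*(u - 570))/3 = -1 + ((81/49 + u)*(-570 + u))/3 = -1 + ((-570 + u)*(81/49 + u))/3 = -1 + (-570 + u)*(81/49 + u)/3)
(-117878 - 1*29649) + R(648) = (-117878 - 1*29649) + (-15439/49 - 9283/49*648 + (⅓)*648²) = (-117878 - 29649) + (-15439/49 - 6015384/49 + (⅓)*419904) = -147527 + (-15439/49 - 6015384/49 + 139968) = -147527 + 827609/49 = -6401214/49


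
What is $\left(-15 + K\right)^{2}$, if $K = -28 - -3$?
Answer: $1600$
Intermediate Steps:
$K = -25$ ($K = -28 + 3 = -25$)
$\left(-15 + K\right)^{2} = \left(-15 - 25\right)^{2} = \left(-40\right)^{2} = 1600$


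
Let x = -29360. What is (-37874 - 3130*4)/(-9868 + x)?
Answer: 8399/6538 ≈ 1.2846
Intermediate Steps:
(-37874 - 3130*4)/(-9868 + x) = (-37874 - 3130*4)/(-9868 - 29360) = (-37874 - 12520)/(-39228) = -50394*(-1/39228) = 8399/6538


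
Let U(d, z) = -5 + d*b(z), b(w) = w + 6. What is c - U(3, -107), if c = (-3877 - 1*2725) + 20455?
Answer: 14161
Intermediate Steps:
b(w) = 6 + w
c = 13853 (c = (-3877 - 2725) + 20455 = -6602 + 20455 = 13853)
U(d, z) = -5 + d*(6 + z)
c - U(3, -107) = 13853 - (-5 + 3*(6 - 107)) = 13853 - (-5 + 3*(-101)) = 13853 - (-5 - 303) = 13853 - 1*(-308) = 13853 + 308 = 14161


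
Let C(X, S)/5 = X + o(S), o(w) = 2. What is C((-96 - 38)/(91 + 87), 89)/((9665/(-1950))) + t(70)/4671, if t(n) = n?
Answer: -998995360/803584827 ≈ -1.2432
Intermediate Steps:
C(X, S) = 10 + 5*X (C(X, S) = 5*(X + 2) = 5*(2 + X) = 10 + 5*X)
C((-96 - 38)/(91 + 87), 89)/((9665/(-1950))) + t(70)/4671 = (10 + 5*((-96 - 38)/(91 + 87)))/((9665/(-1950))) + 70/4671 = (10 + 5*(-134/178))/((9665*(-1/1950))) + 70*(1/4671) = (10 + 5*(-134*1/178))/(-1933/390) + 70/4671 = (10 + 5*(-67/89))*(-390/1933) + 70/4671 = (10 - 335/89)*(-390/1933) + 70/4671 = (555/89)*(-390/1933) + 70/4671 = -216450/172037 + 70/4671 = -998995360/803584827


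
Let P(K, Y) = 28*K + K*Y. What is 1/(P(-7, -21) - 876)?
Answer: -1/925 ≈ -0.0010811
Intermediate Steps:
1/(P(-7, -21) - 876) = 1/(-7*(28 - 21) - 876) = 1/(-7*7 - 876) = 1/(-49 - 876) = 1/(-925) = -1/925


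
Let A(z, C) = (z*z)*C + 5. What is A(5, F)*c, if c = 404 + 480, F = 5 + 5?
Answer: 225420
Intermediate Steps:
F = 10
A(z, C) = 5 + C*z² (A(z, C) = z²*C + 5 = C*z² + 5 = 5 + C*z²)
c = 884
A(5, F)*c = (5 + 10*5²)*884 = (5 + 10*25)*884 = (5 + 250)*884 = 255*884 = 225420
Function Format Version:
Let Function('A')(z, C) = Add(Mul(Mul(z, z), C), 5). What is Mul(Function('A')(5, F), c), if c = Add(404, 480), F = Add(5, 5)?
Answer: 225420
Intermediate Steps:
F = 10
Function('A')(z, C) = Add(5, Mul(C, Pow(z, 2))) (Function('A')(z, C) = Add(Mul(Pow(z, 2), C), 5) = Add(Mul(C, Pow(z, 2)), 5) = Add(5, Mul(C, Pow(z, 2))))
c = 884
Mul(Function('A')(5, F), c) = Mul(Add(5, Mul(10, Pow(5, 2))), 884) = Mul(Add(5, Mul(10, 25)), 884) = Mul(Add(5, 250), 884) = Mul(255, 884) = 225420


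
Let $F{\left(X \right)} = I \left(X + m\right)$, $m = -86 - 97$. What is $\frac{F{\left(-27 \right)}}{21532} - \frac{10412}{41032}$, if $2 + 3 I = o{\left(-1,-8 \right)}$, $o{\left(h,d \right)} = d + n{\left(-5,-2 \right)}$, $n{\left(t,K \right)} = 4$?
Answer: $- \frac{1847837}{7888402} \approx -0.23425$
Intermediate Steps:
$m = -183$ ($m = -86 - 97 = -183$)
$o{\left(h,d \right)} = 4 + d$ ($o{\left(h,d \right)} = d + 4 = 4 + d$)
$I = -2$ ($I = - \frac{2}{3} + \frac{4 - 8}{3} = - \frac{2}{3} + \frac{1}{3} \left(-4\right) = - \frac{2}{3} - \frac{4}{3} = -2$)
$F{\left(X \right)} = 366 - 2 X$ ($F{\left(X \right)} = - 2 \left(X - 183\right) = - 2 \left(-183 + X\right) = 366 - 2 X$)
$\frac{F{\left(-27 \right)}}{21532} - \frac{10412}{41032} = \frac{366 - -54}{21532} - \frac{10412}{41032} = \left(366 + 54\right) \frac{1}{21532} - \frac{2603}{10258} = 420 \cdot \frac{1}{21532} - \frac{2603}{10258} = \frac{15}{769} - \frac{2603}{10258} = - \frac{1847837}{7888402}$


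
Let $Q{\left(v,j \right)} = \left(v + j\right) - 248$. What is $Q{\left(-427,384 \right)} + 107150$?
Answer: $106859$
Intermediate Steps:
$Q{\left(v,j \right)} = -248 + j + v$ ($Q{\left(v,j \right)} = \left(j + v\right) - 248 = -248 + j + v$)
$Q{\left(-427,384 \right)} + 107150 = \left(-248 + 384 - 427\right) + 107150 = -291 + 107150 = 106859$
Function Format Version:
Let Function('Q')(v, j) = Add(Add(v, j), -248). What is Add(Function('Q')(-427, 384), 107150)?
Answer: 106859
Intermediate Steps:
Function('Q')(v, j) = Add(-248, j, v) (Function('Q')(v, j) = Add(Add(j, v), -248) = Add(-248, j, v))
Add(Function('Q')(-427, 384), 107150) = Add(Add(-248, 384, -427), 107150) = Add(-291, 107150) = 106859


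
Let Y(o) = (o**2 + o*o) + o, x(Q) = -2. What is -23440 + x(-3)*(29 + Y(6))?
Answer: -23654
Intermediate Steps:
Y(o) = o + 2*o**2 (Y(o) = (o**2 + o**2) + o = 2*o**2 + o = o + 2*o**2)
-23440 + x(-3)*(29 + Y(6)) = -23440 - 2*(29 + 6*(1 + 2*6)) = -23440 - 2*(29 + 6*(1 + 12)) = -23440 - 2*(29 + 6*13) = -23440 - 2*(29 + 78) = -23440 - 2*107 = -23440 - 214 = -23654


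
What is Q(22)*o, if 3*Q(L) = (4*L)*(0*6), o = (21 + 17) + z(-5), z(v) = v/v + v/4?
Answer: 0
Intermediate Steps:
z(v) = 1 + v/4 (z(v) = 1 + v*(1/4) = 1 + v/4)
o = 151/4 (o = (21 + 17) + (1 + (1/4)*(-5)) = 38 + (1 - 5/4) = 38 - 1/4 = 151/4 ≈ 37.750)
Q(L) = 0 (Q(L) = ((4*L)*(0*6))/3 = ((4*L)*0)/3 = (1/3)*0 = 0)
Q(22)*o = 0*(151/4) = 0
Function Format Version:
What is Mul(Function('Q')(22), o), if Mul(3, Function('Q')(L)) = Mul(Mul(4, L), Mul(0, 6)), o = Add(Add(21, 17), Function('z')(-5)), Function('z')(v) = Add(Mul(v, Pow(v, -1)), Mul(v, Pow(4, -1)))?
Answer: 0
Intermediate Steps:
Function('z')(v) = Add(1, Mul(Rational(1, 4), v)) (Function('z')(v) = Add(1, Mul(v, Rational(1, 4))) = Add(1, Mul(Rational(1, 4), v)))
o = Rational(151, 4) (o = Add(Add(21, 17), Add(1, Mul(Rational(1, 4), -5))) = Add(38, Add(1, Rational(-5, 4))) = Add(38, Rational(-1, 4)) = Rational(151, 4) ≈ 37.750)
Function('Q')(L) = 0 (Function('Q')(L) = Mul(Rational(1, 3), Mul(Mul(4, L), Mul(0, 6))) = Mul(Rational(1, 3), Mul(Mul(4, L), 0)) = Mul(Rational(1, 3), 0) = 0)
Mul(Function('Q')(22), o) = Mul(0, Rational(151, 4)) = 0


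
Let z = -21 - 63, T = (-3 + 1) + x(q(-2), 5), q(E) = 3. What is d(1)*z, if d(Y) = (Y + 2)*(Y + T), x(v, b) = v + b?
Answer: -1764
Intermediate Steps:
x(v, b) = b + v
T = 6 (T = (-3 + 1) + (5 + 3) = -2 + 8 = 6)
d(Y) = (2 + Y)*(6 + Y) (d(Y) = (Y + 2)*(Y + 6) = (2 + Y)*(6 + Y))
z = -84
d(1)*z = (12 + 1² + 8*1)*(-84) = (12 + 1 + 8)*(-84) = 21*(-84) = -1764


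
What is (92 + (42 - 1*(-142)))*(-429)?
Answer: -118404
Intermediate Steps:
(92 + (42 - 1*(-142)))*(-429) = (92 + (42 + 142))*(-429) = (92 + 184)*(-429) = 276*(-429) = -118404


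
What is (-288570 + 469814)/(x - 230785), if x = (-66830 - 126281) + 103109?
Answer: -181244/320787 ≈ -0.56500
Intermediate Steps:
x = -90002 (x = -193111 + 103109 = -90002)
(-288570 + 469814)/(x - 230785) = (-288570 + 469814)/(-90002 - 230785) = 181244/(-320787) = 181244*(-1/320787) = -181244/320787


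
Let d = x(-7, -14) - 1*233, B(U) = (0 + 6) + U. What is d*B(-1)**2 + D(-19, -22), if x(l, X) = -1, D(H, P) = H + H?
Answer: -5888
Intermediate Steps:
D(H, P) = 2*H
B(U) = 6 + U
d = -234 (d = -1 - 1*233 = -1 - 233 = -234)
d*B(-1)**2 + D(-19, -22) = -234*(6 - 1)**2 + 2*(-19) = -234*5**2 - 38 = -234*25 - 38 = -5850 - 38 = -5888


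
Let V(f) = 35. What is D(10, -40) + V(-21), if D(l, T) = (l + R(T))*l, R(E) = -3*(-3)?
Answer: 225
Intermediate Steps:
R(E) = 9
D(l, T) = l*(9 + l) (D(l, T) = (l + 9)*l = (9 + l)*l = l*(9 + l))
D(10, -40) + V(-21) = 10*(9 + 10) + 35 = 10*19 + 35 = 190 + 35 = 225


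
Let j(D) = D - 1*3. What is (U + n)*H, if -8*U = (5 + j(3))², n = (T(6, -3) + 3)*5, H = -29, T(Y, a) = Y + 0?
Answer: -9715/8 ≈ -1214.4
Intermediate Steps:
T(Y, a) = Y
j(D) = -3 + D (j(D) = D - 3 = -3 + D)
n = 45 (n = (6 + 3)*5 = 9*5 = 45)
U = -25/8 (U = -(5 + (-3 + 3))²/8 = -(5 + 0)²/8 = -⅛*5² = -⅛*25 = -25/8 ≈ -3.1250)
(U + n)*H = (-25/8 + 45)*(-29) = (335/8)*(-29) = -9715/8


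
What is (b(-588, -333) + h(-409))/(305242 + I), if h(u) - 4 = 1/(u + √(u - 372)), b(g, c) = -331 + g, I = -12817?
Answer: -153777139/49145530350 - I*√781/49145530350 ≈ -0.003129 - 5.6865e-10*I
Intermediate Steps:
h(u) = 4 + 1/(u + √(-372 + u)) (h(u) = 4 + 1/(u + √(u - 372)) = 4 + 1/(u + √(-372 + u)))
(b(-588, -333) + h(-409))/(305242 + I) = ((-331 - 588) + (1 + 4*(-409) + 4*√(-372 - 409))/(-409 + √(-372 - 409)))/(305242 - 12817) = (-919 + (1 - 1636 + 4*√(-781))/(-409 + √(-781)))/292425 = (-919 + (1 - 1636 + 4*(I*√781))/(-409 + I*√781))*(1/292425) = (-919 + (1 - 1636 + 4*I*√781)/(-409 + I*√781))*(1/292425) = (-919 + (-1635 + 4*I*√781)/(-409 + I*√781))*(1/292425) = -919/292425 + (-1635 + 4*I*√781)/(292425*(-409 + I*√781))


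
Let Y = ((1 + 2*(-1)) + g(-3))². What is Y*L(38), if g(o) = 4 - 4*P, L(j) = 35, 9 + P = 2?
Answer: 33635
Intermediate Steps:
P = -7 (P = -9 + 2 = -7)
g(o) = 32 (g(o) = 4 - 4*(-7) = 4 + 28 = 32)
Y = 961 (Y = ((1 + 2*(-1)) + 32)² = ((1 - 2) + 32)² = (-1 + 32)² = 31² = 961)
Y*L(38) = 961*35 = 33635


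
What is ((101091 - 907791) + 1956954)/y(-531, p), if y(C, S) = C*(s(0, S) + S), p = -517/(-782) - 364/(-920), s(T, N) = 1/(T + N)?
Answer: -516212268180/477332479 ≈ -1081.5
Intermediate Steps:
s(T, N) = 1/(N + T)
p = 2066/1955 (p = -517*(-1/782) - 364*(-1/920) = 517/782 + 91/230 = 2066/1955 ≈ 1.0568)
y(C, S) = C*(S + 1/S) (y(C, S) = C*(1/(S + 0) + S) = C*(1/S + S) = C*(S + 1/S))
((101091 - 907791) + 1956954)/y(-531, p) = ((101091 - 907791) + 1956954)/(-531*2066/1955 - 531/2066/1955) = (-806700 + 1956954)/(-1097046/1955 - 531*1955/2066) = 1150254/(-1097046/1955 - 1038105/2066) = 1150254/(-4295992311/4039030) = 1150254*(-4039030/4295992311) = -516212268180/477332479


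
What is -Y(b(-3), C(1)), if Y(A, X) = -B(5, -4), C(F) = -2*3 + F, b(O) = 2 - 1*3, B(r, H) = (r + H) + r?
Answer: 6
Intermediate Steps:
B(r, H) = H + 2*r (B(r, H) = (H + r) + r = H + 2*r)
b(O) = -1 (b(O) = 2 - 3 = -1)
C(F) = -6 + F
Y(A, X) = -6 (Y(A, X) = -(-4 + 2*5) = -(-4 + 10) = -1*6 = -6)
-Y(b(-3), C(1)) = -1*(-6) = 6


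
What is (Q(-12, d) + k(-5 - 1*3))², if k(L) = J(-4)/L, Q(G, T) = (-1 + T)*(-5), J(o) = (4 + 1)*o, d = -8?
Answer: 9025/4 ≈ 2256.3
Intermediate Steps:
J(o) = 5*o
Q(G, T) = 5 - 5*T
k(L) = -20/L (k(L) = (5*(-4))/L = -20/L)
(Q(-12, d) + k(-5 - 1*3))² = ((5 - 5*(-8)) - 20/(-5 - 1*3))² = ((5 + 40) - 20/(-5 - 3))² = (45 - 20/(-8))² = (45 - 20*(-⅛))² = (45 + 5/2)² = (95/2)² = 9025/4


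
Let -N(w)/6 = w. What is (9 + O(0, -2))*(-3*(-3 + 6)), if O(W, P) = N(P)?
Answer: -189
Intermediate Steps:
N(w) = -6*w
O(W, P) = -6*P
(9 + O(0, -2))*(-3*(-3 + 6)) = (9 - 6*(-2))*(-3*(-3 + 6)) = (9 + 12)*(-3*3) = 21*(-9) = -189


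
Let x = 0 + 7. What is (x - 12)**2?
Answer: 25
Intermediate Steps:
x = 7
(x - 12)**2 = (7 - 12)**2 = (-5)**2 = 25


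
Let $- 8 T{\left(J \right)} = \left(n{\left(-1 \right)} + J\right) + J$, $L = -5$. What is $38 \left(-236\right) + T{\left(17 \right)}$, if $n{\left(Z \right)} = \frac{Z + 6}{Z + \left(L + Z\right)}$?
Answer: $- \frac{502441}{56} \approx -8972.2$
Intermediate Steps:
$n{\left(Z \right)} = \frac{6 + Z}{-5 + 2 Z}$ ($n{\left(Z \right)} = \frac{Z + 6}{Z + \left(-5 + Z\right)} = \frac{6 + Z}{-5 + 2 Z}$)
$T{\left(J \right)} = \frac{5}{56} - \frac{J}{4}$ ($T{\left(J \right)} = - \frac{\left(\frac{6 - 1}{-5 + 2 \left(-1\right)} + J\right) + J}{8} = - \frac{\left(\frac{1}{-5 - 2} \cdot 5 + J\right) + J}{8} = - \frac{\left(\frac{1}{-7} \cdot 5 + J\right) + J}{8} = - \frac{\left(\left(- \frac{1}{7}\right) 5 + J\right) + J}{8} = - \frac{\left(- \frac{5}{7} + J\right) + J}{8} = - \frac{- \frac{5}{7} + 2 J}{8} = \frac{5}{56} - \frac{J}{4}$)
$38 \left(-236\right) + T{\left(17 \right)} = 38 \left(-236\right) + \left(\frac{5}{56} - \frac{17}{4}\right) = -8968 + \left(\frac{5}{56} - \frac{17}{4}\right) = -8968 - \frac{233}{56} = - \frac{502441}{56}$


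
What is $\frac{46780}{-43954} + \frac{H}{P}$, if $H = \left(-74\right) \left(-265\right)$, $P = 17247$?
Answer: $\frac{27561640}{379037319} \approx 0.072715$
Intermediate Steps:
$H = 19610$
$\frac{46780}{-43954} + \frac{H}{P} = \frac{46780}{-43954} + \frac{19610}{17247} = 46780 \left(- \frac{1}{43954}\right) + 19610 \cdot \frac{1}{17247} = - \frac{23390}{21977} + \frac{19610}{17247} = \frac{27561640}{379037319}$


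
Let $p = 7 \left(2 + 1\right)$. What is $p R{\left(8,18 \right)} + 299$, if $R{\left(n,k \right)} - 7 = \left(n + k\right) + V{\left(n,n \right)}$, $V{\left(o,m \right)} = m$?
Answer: $1160$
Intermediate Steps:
$R{\left(n,k \right)} = 7 + k + 2 n$ ($R{\left(n,k \right)} = 7 + \left(\left(n + k\right) + n\right) = 7 + \left(\left(k + n\right) + n\right) = 7 + \left(k + 2 n\right) = 7 + k + 2 n$)
$p = 21$ ($p = 7 \cdot 3 = 21$)
$p R{\left(8,18 \right)} + 299 = 21 \left(7 + 18 + 2 \cdot 8\right) + 299 = 21 \left(7 + 18 + 16\right) + 299 = 21 \cdot 41 + 299 = 861 + 299 = 1160$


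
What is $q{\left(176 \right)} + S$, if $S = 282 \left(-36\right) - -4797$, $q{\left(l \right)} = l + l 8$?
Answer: $-3771$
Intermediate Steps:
$q{\left(l \right)} = 9 l$ ($q{\left(l \right)} = l + 8 l = 9 l$)
$S = -5355$ ($S = -10152 + 4797 = -5355$)
$q{\left(176 \right)} + S = 9 \cdot 176 - 5355 = 1584 - 5355 = -3771$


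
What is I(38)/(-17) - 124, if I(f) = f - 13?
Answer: -2133/17 ≈ -125.47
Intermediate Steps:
I(f) = -13 + f
I(38)/(-17) - 124 = (-13 + 38)/(-17) - 124 = 25*(-1/17) - 124 = -25/17 - 124 = -2133/17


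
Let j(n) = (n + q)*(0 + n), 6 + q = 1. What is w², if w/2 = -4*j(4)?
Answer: 1024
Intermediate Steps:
q = -5 (q = -6 + 1 = -5)
j(n) = n*(-5 + n) (j(n) = (n - 5)*(0 + n) = (-5 + n)*n = n*(-5 + n))
w = 32 (w = 2*(-16*(-5 + 4)) = 2*(-16*(-1)) = 2*(-4*(-4)) = 2*16 = 32)
w² = 32² = 1024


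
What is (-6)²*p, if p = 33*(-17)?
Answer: -20196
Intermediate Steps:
p = -561
(-6)²*p = (-6)²*(-561) = 36*(-561) = -20196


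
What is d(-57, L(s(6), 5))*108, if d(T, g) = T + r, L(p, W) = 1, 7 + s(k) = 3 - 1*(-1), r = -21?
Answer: -8424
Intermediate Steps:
s(k) = -3 (s(k) = -7 + (3 - 1*(-1)) = -7 + (3 + 1) = -7 + 4 = -3)
d(T, g) = -21 + T (d(T, g) = T - 21 = -21 + T)
d(-57, L(s(6), 5))*108 = (-21 - 57)*108 = -78*108 = -8424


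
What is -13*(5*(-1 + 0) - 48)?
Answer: 689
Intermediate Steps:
-13*(5*(-1 + 0) - 48) = -13*(5*(-1) - 48) = -13*(-5 - 48) = -13*(-53) = 689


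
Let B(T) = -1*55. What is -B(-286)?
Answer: 55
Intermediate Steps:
B(T) = -55
-B(-286) = -1*(-55) = 55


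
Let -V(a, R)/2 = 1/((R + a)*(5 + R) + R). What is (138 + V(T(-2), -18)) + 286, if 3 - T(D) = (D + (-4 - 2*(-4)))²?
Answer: 97094/229 ≈ 423.99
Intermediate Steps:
T(D) = 3 - (4 + D)² (T(D) = 3 - (D + (-4 - 2*(-4)))² = 3 - (D + (-4 + 8))² = 3 - (D + 4)² = 3 - (4 + D)²)
V(a, R) = -2/(R + (5 + R)*(R + a)) (V(a, R) = -2/((R + a)*(5 + R) + R) = -2/((5 + R)*(R + a) + R) = -2/(R + (5 + R)*(R + a)))
(138 + V(T(-2), -18)) + 286 = (138 - 2/((-18)² + 5*(3 - (4 - 2)²) + 6*(-18) - 18*(3 - (4 - 2)²))) + 286 = (138 - 2/(324 + 5*(3 - 1*2²) - 108 - 18*(3 - 1*2²))) + 286 = (138 - 2/(324 + 5*(3 - 1*4) - 108 - 18*(3 - 1*4))) + 286 = (138 - 2/(324 + 5*(3 - 4) - 108 - 18*(3 - 4))) + 286 = (138 - 2/(324 + 5*(-1) - 108 - 18*(-1))) + 286 = (138 - 2/(324 - 5 - 108 + 18)) + 286 = (138 - 2/229) + 286 = 31600/229 + 286 = 97094/229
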